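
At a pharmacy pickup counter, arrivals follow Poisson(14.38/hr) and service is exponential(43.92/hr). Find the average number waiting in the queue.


ρ = 14.38/43.92 = 0.3274
Lq = ρ²/(1−ρ) = 0.1072/0.6726 = 0.1594

Final: 0.1594


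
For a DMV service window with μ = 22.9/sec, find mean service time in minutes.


Mean service time = 1/μ = 1/22.9 second = 0.04367 second
In minutes: 0.04367 × 0.0166667 = 0.0007278 min

Final: 0.0007278 min


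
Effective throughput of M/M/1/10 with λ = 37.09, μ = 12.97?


ρ = 2.8597; P_K = (1−ρ)ρ^10/(1−ρ^11) = 0.650316
λ_eff = λ(1 − P_K) = 37.09·(1 − 0.650316) = 37.09·0.349684 = 12.9698 /hr

Final: 12.9698 /hr


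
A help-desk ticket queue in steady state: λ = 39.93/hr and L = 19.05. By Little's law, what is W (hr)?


W = L/λ = 19.05/39.93 = 0.4771 hr

Final: 0.4771 hr


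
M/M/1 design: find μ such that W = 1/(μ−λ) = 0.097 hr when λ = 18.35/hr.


W = 1/(μ−λ) ⇒ μ − λ = 1/W = 1/0.097 = 10.3093
μ = λ + 1/W = 18.35 + 10.3093 = 28.6593 per hr

Final: 28.6593 /hr


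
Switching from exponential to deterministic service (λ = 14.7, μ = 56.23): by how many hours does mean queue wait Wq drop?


ρ = 14.7/56.23 = 0.2614
Wq(M/M/1) = ρ/(μ−λ) = 0.2614/41.53 = 0.006295 hr
Wq(M/D/1) = ρ/(2(μ−λ)) = 0.003147 hr
Savings = 0.006295 − 0.003147 = 0.003147 hr

Final: 0.003147 hr


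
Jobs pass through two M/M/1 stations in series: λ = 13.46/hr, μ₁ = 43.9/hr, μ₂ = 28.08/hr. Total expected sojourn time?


Each node sees arrival rate λ = 13.46/hr (tandem ⇒ throughput preserved).
W₁ = 1/(μ₁−λ) = 1/(43.9−13.46) = 0.03285 hr
W₂ = 1/(μ₂−λ) = 1/(28.08−13.46) = 0.06840 hr
W_total = W₁ + W₂ = 0.03285 + 0.06840 = 0.10125 hr

Final: 0.10125 hr


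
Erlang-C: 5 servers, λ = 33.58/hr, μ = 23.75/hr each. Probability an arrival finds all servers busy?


a = λ/μ = 1.4139; ρ = a/5 = 0.2828
P₀ = 0.242913 (from M/M/c formula)
C(c,a) = [a^c/(c!(1−ρ))]·P₀ = [5.65048/(120·0.7172)]·0.242913
= 0.06565·0.242913 = 0.015948

Final: 0.015948


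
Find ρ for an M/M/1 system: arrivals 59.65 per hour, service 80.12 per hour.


ρ = λ/μ = 59.65/80.12 = 0.7445

Final: 0.7445


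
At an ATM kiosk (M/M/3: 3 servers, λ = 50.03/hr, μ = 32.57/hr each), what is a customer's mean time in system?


a = 1.5361; ρ = 0.5120; P₀ = 0.201867
Lq = P₀·a^c·ρ/(c!(1−ρ)²) = 0.26221
Wq = Lq/λ = 0.26221/50.03 = 0.005241 hr
W = Wq + 1/μ = 0.005241 + 0.03070 = 0.03594 hr

Final: 0.03594 hr


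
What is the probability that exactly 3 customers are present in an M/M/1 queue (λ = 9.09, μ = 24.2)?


ρ = 9.09/24.2 = 0.3756
P_n = (1−ρ)·ρ^n = (1 − 0.3756)·0.3756^3 = 0.6244·0.052996 = 0.033090

Final: 0.033090


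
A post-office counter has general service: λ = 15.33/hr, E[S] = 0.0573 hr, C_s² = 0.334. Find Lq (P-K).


ρ = λ·E[S] = 15.33·0.0573 = 0.8784
Lq = ρ²(1+C_s²)/(2(1−ρ)) = 0.7716·(1+0.334)/(2·0.1216)
= 0.7716·1.3340/0.2432 = 4.23270

Final: 4.23270


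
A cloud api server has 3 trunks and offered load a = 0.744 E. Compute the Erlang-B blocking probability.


B(c,a) = (a^c/c!) / Σ_{k=0}^{c} a^k/k!
a^3/3! = 0.068638
Σ terms (k=0..3): 1.00000 + 0.74400 + 0.27677 + 0.06864 = 2.089406
B = 0.068638/2.089406 = 0.032851

Final: 0.032851


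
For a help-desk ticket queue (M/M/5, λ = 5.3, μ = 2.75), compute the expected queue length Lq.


a = λ/μ = 1.9273; ρ = a/5 = 0.3855
P₀ = 0.144655
Lq = P₀·a^c·ρ / (c!·(1−ρ)²) = 0.144655·26.58985·0.3855/(120·0.37767)
= 0.03271

Final: 0.03271


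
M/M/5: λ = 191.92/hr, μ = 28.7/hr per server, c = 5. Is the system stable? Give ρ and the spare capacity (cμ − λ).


Total capacity cμ = 5·28.7 = 143.50/hr
ρ = λ/(cμ) = 191.92/143.50 = 1.3374
Stable ⇔ ρ < 1: NO
Spare capacity = cμ − λ = 143.50 − 191.92 = -48.42/hr

Final: ρ = 1.3374; unstable; margin = -48.42/hr


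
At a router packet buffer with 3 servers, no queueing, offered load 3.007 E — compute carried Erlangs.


B(3,3.007) = 0.346992 (Erlang-B)
Carried load = a(1 − B) = 3.007·(1 − 0.346992) = 3.007·0.653008 = 1.9636 E

Final: 1.9636 Erlangs


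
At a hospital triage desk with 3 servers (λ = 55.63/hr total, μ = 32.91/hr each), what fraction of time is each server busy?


ρ = λ/(cμ) = 55.63/(3·32.91) = 55.63/98.73 = 0.5635

Final: 0.5635


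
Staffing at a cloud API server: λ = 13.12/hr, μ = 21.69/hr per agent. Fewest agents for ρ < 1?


Stability requires cμ > λ ⇔ c > λ/μ.
λ/μ = 13.12/21.69 = 0.6049
Minimum integer c = ⌊0.6049⌋ + 1 = 1
Check: 1·21.69 = 21.69 > 13.12, while 0·21.69 = 0.00 ≤ 13.12

Final: 1 servers


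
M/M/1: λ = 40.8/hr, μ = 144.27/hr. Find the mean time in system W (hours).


W = 1/(μ−λ) = 1/(144.27 − 40.8) = 1/103.47 = 0.009665 hr

Final: 0.009665 hr


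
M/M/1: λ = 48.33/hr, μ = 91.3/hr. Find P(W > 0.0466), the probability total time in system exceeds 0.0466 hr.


W ~ Exponential(μ−λ) for M/M/1.
μ − λ = 91.3 − 48.33 = 42.9700
P(W > t) = e^{−(μ−λ)t} = e^{−2.0024} = 0.135011

Final: 0.135011


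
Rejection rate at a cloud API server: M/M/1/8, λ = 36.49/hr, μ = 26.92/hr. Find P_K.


ρ = λ/μ = 36.49/26.92 = 1.3555
P_K = (1−ρ)ρ^K/(1−ρ^(K+1)) = (-0.3555·11.396998)/(1 − 15.448605)
= -4.051607/-14.448605 = 0.280415

Final: 0.280415


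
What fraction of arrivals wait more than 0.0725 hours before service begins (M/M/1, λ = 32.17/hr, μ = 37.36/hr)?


ρ = 32.17/37.36 = 0.8611
P(Wq > t) = ρ·e^{−(μ−λ)t} = 0.8611·e^{−0.3763}
= 0.8611·0.686414 = 0.591058

Final: 0.591058


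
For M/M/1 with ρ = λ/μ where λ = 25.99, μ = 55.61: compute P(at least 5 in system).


ρ = 25.99/55.61 = 0.4674
P(N ≥ n) = ρ^n = 0.4674^5 = 0.022298

Final: 0.022298


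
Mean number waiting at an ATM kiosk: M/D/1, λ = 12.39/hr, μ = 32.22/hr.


ρ = 12.39/32.22 = 0.3845
M/D/1: Lq = ρ²/(2(1−ρ)) = 0.1479/(2·0.6155) = 0.12013

Final: 0.12013


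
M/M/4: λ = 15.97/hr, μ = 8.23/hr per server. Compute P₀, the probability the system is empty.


a = λ/μ = 15.97/8.23 = 1.9405; ρ = a/c = 0.4851
Σ_{k=0}^{3} a^k/k! (terms k=0..3) = 1.00000 + 1.94046 + 1.88270 + 1.21777 = 6.04092
Tail: a^4/(4!(1−ρ)) = 14.17817/(24·0.5149) = 1.14736
P₀ = 1/(6.04092 + 1.14736) = 1/7.18828 = 0.139115

Final: 0.139115


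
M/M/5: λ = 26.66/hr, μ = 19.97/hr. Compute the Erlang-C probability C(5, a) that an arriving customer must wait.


a = λ/μ = 1.3350; ρ = a/5 = 0.2670
P₀ = 0.262935 (from M/M/c formula)
C(c,a) = [a^c/(c!(1−ρ))]·P₀ = [4.24043/(120·0.7330)]·0.262935
= 0.04821·0.262935 = 0.012676

Final: 0.012676


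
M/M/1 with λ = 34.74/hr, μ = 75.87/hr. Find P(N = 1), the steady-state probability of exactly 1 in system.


ρ = 34.74/75.87 = 0.4579
P_n = (1−ρ)·ρ^n = (1 − 0.4579)·0.4579^1 = 0.5421·0.457888 = 0.248227

Final: 0.248227


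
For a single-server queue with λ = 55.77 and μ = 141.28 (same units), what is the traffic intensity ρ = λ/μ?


ρ = λ/μ = 55.77/141.28 = 0.3947

Final: 0.3947


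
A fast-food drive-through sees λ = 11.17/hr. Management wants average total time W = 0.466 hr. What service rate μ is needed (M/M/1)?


W = 1/(μ−λ) ⇒ μ − λ = 1/W = 1/0.466 = 2.1459
μ = λ + 1/W = 11.17 + 2.1459 = 13.3159 per hr

Final: 13.3159 /hr


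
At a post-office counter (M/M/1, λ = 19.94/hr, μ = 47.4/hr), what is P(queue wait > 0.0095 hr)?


ρ = 19.94/47.4 = 0.4207
P(Wq > t) = ρ·e^{−(μ−λ)t} = 0.4207·e^{−0.2609}
= 0.4207·0.770381 = 0.324080

Final: 0.324080


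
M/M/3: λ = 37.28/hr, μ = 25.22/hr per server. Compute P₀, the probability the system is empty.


a = λ/μ = 37.28/25.22 = 1.4782; ρ = a/c = 0.4927
Σ_{k=0}^{2} a^k/k! (terms k=0..2) = 1.00000 + 1.47819 + 1.09253 = 3.57072
Tail: a^3/(3!(1−ρ)) = 3.22993/(6·0.5073) = 1.06121
P₀ = 1/(3.57072 + 1.06121) = 1/4.63193 = 0.215893

Final: 0.215893


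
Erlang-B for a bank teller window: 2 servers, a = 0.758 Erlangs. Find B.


B(c,a) = (a^c/c!) / Σ_{k=0}^{c} a^k/k!
a^2/2! = 0.287282
Σ terms (k=0..2): 1.00000 + 0.75800 + 0.28728 = 2.045282
B = 0.287282/2.045282 = 0.140461

Final: 0.140461


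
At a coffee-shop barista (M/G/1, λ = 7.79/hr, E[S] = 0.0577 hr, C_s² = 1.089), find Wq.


ρ = λ·E[S] = 7.79·0.0577 = 0.4495
E[S²] = E[S]²(1+C_s²) = 0.0577²·(1+1.089) = 0.006955
Wq = λ·E[S²]/(2(1−ρ)) = 7.79·0.006955/(2·0.5505) = 0.04921 hr

Final: 0.04921 hr


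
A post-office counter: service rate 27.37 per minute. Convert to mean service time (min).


Mean service time = 1/μ = 1/27.37 minute = 0.03654 minute
In minutes: 0.03654 × 1 = 0.03654 min

Final: 0.03654 min


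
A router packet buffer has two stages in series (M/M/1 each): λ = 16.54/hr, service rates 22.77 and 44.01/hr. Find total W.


Each node sees arrival rate λ = 16.54/hr (tandem ⇒ throughput preserved).
W₁ = 1/(μ₁−λ) = 1/(22.77−16.54) = 0.16051 hr
W₂ = 1/(μ₂−λ) = 1/(44.01−16.54) = 0.03640 hr
W_total = W₁ + W₂ = 0.16051 + 0.03640 = 0.19692 hr

Final: 0.19692 hr


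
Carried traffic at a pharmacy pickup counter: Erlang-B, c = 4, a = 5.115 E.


B(4,5.115) = 0.407320 (Erlang-B)
Carried load = a(1 − B) = 5.115·(1 − 0.407320) = 5.115·0.592680 = 3.0316 E

Final: 3.0316 Erlangs


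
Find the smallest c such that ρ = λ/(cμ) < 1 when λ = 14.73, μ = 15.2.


Stability requires cμ > λ ⇔ c > λ/μ.
λ/μ = 14.73/15.2 = 0.9691
Minimum integer c = ⌊0.9691⌋ + 1 = 1
Check: 1·15.2 = 15.20 > 14.73, while 0·15.2 = 0.00 ≤ 14.73

Final: 1 servers


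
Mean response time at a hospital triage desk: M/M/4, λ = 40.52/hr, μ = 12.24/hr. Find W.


a = 3.3105; ρ = 0.8276; P₀ = 0.022289
Lq = P₀·a^c·ρ/(c!(1−ρ)²) = 3.10633
Wq = Lq/λ = 3.10633/40.52 = 0.07666 hr
W = Wq + 1/μ = 0.07666 + 0.08170 = 0.15836 hr

Final: 0.15836 hr


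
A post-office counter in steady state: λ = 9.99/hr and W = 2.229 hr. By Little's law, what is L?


L = λW = 9.99·2.229 = 22.2677

Final: 22.2677


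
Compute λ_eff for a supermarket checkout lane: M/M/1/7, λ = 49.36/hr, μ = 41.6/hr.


ρ = 1.1865; P_K = (1−ρ)ρ^7/(1−ρ^8) = 0.210891
λ_eff = λ(1 − P_K) = 49.36·(1 − 0.210891) = 49.36·0.789109 = 38.9504 /hr

Final: 38.9504 /hr


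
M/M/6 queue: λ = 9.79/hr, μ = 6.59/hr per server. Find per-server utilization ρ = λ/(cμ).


ρ = λ/(cμ) = 9.79/(6·6.59) = 9.79/39.54 = 0.2476

Final: 0.2476


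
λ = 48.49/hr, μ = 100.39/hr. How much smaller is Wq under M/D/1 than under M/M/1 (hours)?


ρ = 48.49/100.39 = 0.4830
Wq(M/M/1) = ρ/(μ−λ) = 0.4830/51.90 = 0.009307 hr
Wq(M/D/1) = ρ/(2(μ−λ)) = 0.004653 hr
Savings = 0.009307 − 0.004653 = 0.004653 hr

Final: 0.004653 hr


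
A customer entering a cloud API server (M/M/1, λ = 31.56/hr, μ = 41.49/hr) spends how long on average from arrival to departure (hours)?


W = 1/(μ−λ) = 1/(41.49 − 31.56) = 1/9.93 = 0.1007 hr

Final: 0.1007 hr


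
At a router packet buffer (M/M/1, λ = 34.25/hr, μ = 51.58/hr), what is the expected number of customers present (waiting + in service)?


ρ = λ/μ = 34.25/51.58 = 0.6640
L = ρ/(1−ρ) = 0.6640/(1 − 0.6640) = 0.6640/0.3360 = 1.9763

Final: 1.9763


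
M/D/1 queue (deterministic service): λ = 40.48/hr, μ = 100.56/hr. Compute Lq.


ρ = 40.48/100.56 = 0.4025
M/D/1: Lq = ρ²/(2(1−ρ)) = 0.1620/(2·0.5975) = 0.13561

Final: 0.13561


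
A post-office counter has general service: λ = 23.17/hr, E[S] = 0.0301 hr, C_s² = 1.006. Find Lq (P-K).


ρ = λ·E[S] = 23.17·0.0301 = 0.6974
Lq = ρ²(1+C_s²)/(2(1−ρ)) = 0.4864·(1+1.006)/(2·0.3026)
= 0.4864·2.0060/0.6052 = 1.61228

Final: 1.61228


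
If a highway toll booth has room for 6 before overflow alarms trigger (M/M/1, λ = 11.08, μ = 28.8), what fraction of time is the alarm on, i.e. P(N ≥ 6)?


ρ = 11.08/28.8 = 0.3847
P(N ≥ n) = ρ^n = 0.3847^6 = 0.003243

Final: 0.003243


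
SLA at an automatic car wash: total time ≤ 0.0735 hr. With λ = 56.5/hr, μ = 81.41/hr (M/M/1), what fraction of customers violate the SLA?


W ~ Exponential(μ−λ) for M/M/1.
μ − λ = 81.41 − 56.5 = 24.9100
P(W > t) = e^{−(μ−λ)t} = e^{−1.8309} = 0.160272

Final: 0.160272


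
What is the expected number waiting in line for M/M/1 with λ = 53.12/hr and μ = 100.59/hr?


ρ = 53.12/100.59 = 0.5281
Lq = ρ²/(1−ρ) = 0.2789/0.4719 = 0.5909

Final: 0.5909


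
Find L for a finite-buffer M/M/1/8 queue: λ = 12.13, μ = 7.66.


ρ = 12.13/7.66 = 1.5836
L = ρ[1 − (K+1)ρ^K + Kρ^(K+1)] / [(1−ρ)(1−ρ^(K+1))]
Numerator: 1.5836·(1 − 9·39.541783 + 8·62.616427) = 231.286109
Denominator: (-0.5836)·(-61.616427) = 35.956322
L = 231.286109/35.956322 = 6.4324

Final: 6.4324


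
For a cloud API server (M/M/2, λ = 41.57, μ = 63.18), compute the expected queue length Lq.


a = λ/μ = 0.6580; ρ = a/2 = 0.3290
P₀ = 0.504913
Lq = P₀·a^c·ρ / (c!·(1−ρ)²) = 0.504913·0.43291·0.3290/(2·0.45027)
= 0.07985

Final: 0.07985


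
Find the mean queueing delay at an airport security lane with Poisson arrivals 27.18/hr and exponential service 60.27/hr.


ρ = 27.18/60.27 = 0.4510
Wq = ρ/(μ−λ) = 0.4510/(60.27 − 27.18) = 0.4510/33.09 = 0.01363 hr

Final: 0.01363 hr


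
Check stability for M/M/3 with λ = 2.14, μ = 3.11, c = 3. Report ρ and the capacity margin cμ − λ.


Total capacity cμ = 3·3.11 = 9.33/hr
ρ = λ/(cμ) = 2.14/9.33 = 0.2294
Stable ⇔ ρ < 1: YES
Spare capacity = cμ − λ = 9.33 − 2.14 = 7.19/hr

Final: ρ = 0.2294; stable; margin = 7.19/hr


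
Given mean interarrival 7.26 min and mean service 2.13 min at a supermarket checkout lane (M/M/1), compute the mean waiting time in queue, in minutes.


λ = 60/7.26 = 8.2645 /hr
μ = 60/2.13 = 28.1690 /hr
ρ = λ/μ = 8.2645/28.1690 = 0.2934
Wq = ρ/(μ−λ) = 0.2934/(28.1690−8.2645) = 0.01474 hr
In minutes: 0.01474·60 = 0.8844 min

Final: 0.8844 min


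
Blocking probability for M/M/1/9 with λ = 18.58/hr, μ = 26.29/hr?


ρ = λ/μ = 18.58/26.29 = 0.7067
P_K = (1−ρ)ρ^K/(1−ρ^(K+1)) = (0.2933·0.043984)/(1 − 0.031085)
= 0.012899/0.968915 = 0.013313

Final: 0.013313


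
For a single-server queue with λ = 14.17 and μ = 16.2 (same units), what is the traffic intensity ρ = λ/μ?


ρ = λ/μ = 14.17/16.2 = 0.8747

Final: 0.8747


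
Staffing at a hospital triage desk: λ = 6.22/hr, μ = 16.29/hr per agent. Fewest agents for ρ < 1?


Stability requires cμ > λ ⇔ c > λ/μ.
λ/μ = 6.22/16.29 = 0.3818
Minimum integer c = ⌊0.3818⌋ + 1 = 1
Check: 1·16.29 = 16.29 > 6.22, while 0·16.29 = 0.00 ≤ 6.22

Final: 1 servers


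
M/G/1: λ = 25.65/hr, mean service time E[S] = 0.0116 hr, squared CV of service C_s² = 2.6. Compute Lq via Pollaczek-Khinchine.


ρ = λ·E[S] = 25.65·0.0116 = 0.2975
Lq = ρ²(1+C_s²)/(2(1−ρ)) = 0.08853·(1+2.6)/(2·0.7025)
= 0.08853·3.6000/1.4049 = 0.22685

Final: 0.22685


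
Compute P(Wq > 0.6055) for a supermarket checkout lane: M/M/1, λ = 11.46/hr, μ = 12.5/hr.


ρ = 11.46/12.5 = 0.9168
P(Wq > t) = ρ·e^{−(μ−λ)t} = 0.9168·e^{−0.6297}
= 0.9168·0.532741 = 0.488417

Final: 0.488417


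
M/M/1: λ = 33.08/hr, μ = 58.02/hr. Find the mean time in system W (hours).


W = 1/(μ−λ) = 1/(58.02 − 33.08) = 1/24.94 = 0.04010 hr

Final: 0.04010 hr


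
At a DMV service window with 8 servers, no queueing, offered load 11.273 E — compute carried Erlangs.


B(8,11.273) = 0.394084 (Erlang-B)
Carried load = a(1 − B) = 11.273·(1 − 0.394084) = 11.273·0.605916 = 6.8305 E

Final: 6.8305 Erlangs


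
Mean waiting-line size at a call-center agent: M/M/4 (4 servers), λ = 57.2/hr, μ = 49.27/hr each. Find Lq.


a = λ/μ = 1.1609; ρ = a/4 = 0.2902
P₀ = 0.312277
Lq = P₀·a^c·ρ / (c!·(1−ρ)²) = 0.312277·1.81658·0.2902/(24·0.50376)
= 0.01362

Final: 0.01362


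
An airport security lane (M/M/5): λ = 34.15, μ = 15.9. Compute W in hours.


a = 2.1478; ρ = 0.4296; P₀ = 0.115473
Lq = P₀·a^c·ρ/(c!(1−ρ)²) = 0.05806
Wq = Lq/λ = 0.05806/34.15 = 0.001700 hr
W = Wq + 1/μ = 0.001700 + 0.06289 = 0.06459 hr

Final: 0.06459 hr


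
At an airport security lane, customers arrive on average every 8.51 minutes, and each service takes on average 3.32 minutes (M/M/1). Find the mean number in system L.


λ = 60/8.51 = 7.0505 /hr
μ = 60/3.32 = 18.0723 /hr
ρ = λ/μ = 7.0505/18.0723 = 0.3901
L = ρ/(1−ρ) = 0.3901/0.6099 = 0.6397

Final: 0.6397


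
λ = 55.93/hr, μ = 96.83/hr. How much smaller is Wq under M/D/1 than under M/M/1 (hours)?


ρ = 55.93/96.83 = 0.5776
Wq(M/M/1) = ρ/(μ−λ) = 0.5776/40.90 = 0.01412 hr
Wq(M/D/1) = ρ/(2(μ−λ)) = 0.007061 hr
Savings = 0.01412 − 0.007061 = 0.007061 hr

Final: 0.007061 hr


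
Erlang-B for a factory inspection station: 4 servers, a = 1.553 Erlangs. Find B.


B(c,a) = (a^c/c!) / Σ_{k=0}^{c} a^k/k!
a^4/4! = 0.242368
Σ terms (k=0..4): 1.00000 + 1.55300 + 1.20590 + 0.62426 + 0.24237 = 4.625529
B = 0.242368/4.625529 = 0.052398

Final: 0.052398


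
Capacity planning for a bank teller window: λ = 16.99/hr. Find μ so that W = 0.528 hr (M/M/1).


W = 1/(μ−λ) ⇒ μ − λ = 1/W = 1/0.528 = 1.8939
μ = λ + 1/W = 16.99 + 1.8939 = 18.8839 per hr

Final: 18.8839 /hr


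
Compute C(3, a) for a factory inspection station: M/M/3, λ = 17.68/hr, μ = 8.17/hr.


a = λ/μ = 2.1640; ρ = a/3 = 0.7213
P₀ = 0.086456 (from M/M/c formula)
C(c,a) = [a^c/(c!(1−ρ))]·P₀ = [10.13399/(6·0.2787)]·0.086456
= 6.06111·0.086456 = 0.524018

Final: 0.524018


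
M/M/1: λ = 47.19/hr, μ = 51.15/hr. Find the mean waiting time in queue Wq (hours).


ρ = 47.19/51.15 = 0.9226
Wq = ρ/(μ−λ) = 0.9226/(51.15 − 47.19) = 0.9226/3.96 = 0.2330 hr

Final: 0.2330 hr


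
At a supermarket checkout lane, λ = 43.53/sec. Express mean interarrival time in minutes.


Mean interarrival time = 1/λ = 1/43.53 second = 0.02297 second
In minutes: 0.02297 × 0.0166667 = 0.0003829 min

Final: 0.0003829 min


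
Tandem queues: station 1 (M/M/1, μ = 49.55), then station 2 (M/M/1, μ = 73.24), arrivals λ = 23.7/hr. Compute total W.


Each node sees arrival rate λ = 23.7/hr (tandem ⇒ throughput preserved).
W₁ = 1/(μ₁−λ) = 1/(49.55−23.7) = 0.03868 hr
W₂ = 1/(μ₂−λ) = 1/(73.24−23.7) = 0.02019 hr
W_total = W₁ + W₂ = 0.03868 + 0.02019 = 0.05887 hr

Final: 0.05887 hr


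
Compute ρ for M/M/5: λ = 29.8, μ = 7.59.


ρ = λ/(cμ) = 29.8/(5·7.59) = 29.8/37.95 = 0.7852

Final: 0.7852


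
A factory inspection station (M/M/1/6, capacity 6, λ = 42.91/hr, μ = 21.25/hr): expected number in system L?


ρ = 42.91/21.25 = 2.0193
L = ρ[1 − (K+1)ρ^K + Kρ^(K+1)] / [(1−ρ)(1−ρ^(K+1))]
Numerator: 2.0193·(1 − 7·67.794971 + 6·136.897987) = 702.357183
Denominator: (-1.0193)·(-135.897987) = 138.520018
L = 702.357183/138.520018 = 5.0704

Final: 5.0704


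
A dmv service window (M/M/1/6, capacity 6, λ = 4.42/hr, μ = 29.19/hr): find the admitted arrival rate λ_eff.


ρ = 0.1514; P_K = (1−ρ)ρ^6/(1−ρ^7) = 0.00001023
λ_eff = λ(1 − P_K) = 4.42·(1 − 0.00001023) = 4.42·0.999990 = 4.4200 /hr

Final: 4.4200 /hr


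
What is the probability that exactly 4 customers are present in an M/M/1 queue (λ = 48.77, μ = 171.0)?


ρ = 48.77/171.0 = 0.2852
P_n = (1−ρ)·ρ^n = (1 − 0.2852)·0.2852^4 = 0.7148·0.006616 = 0.004729

Final: 0.004729


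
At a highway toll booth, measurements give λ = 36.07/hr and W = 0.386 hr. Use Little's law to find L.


L = λW = 36.07·0.386 = 13.9230

Final: 13.9230


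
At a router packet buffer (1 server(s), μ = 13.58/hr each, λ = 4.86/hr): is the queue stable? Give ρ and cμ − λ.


Total capacity cμ = 1·13.58 = 13.58/hr
ρ = λ/(cμ) = 4.86/13.58 = 0.3579
Stable ⇔ ρ < 1: YES
Spare capacity = cμ − λ = 13.58 − 4.86 = 8.72/hr

Final: ρ = 0.3579; stable; margin = 8.72/hr


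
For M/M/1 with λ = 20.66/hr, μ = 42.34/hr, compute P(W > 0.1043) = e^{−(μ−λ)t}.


W ~ Exponential(μ−λ) for M/M/1.
μ − λ = 42.34 − 20.66 = 21.6800
P(W > t) = e^{−(μ−λ)t} = e^{−2.2612} = 0.104223

Final: 0.104223


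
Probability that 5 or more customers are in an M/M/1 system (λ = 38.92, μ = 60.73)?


ρ = 38.92/60.73 = 0.6409
P(N ≥ n) = ρ^n = 0.6409^5 = 0.108105

Final: 0.108105


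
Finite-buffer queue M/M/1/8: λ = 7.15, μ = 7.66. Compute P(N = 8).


ρ = λ/μ = 7.15/7.66 = 0.9334
P_K = (1−ρ)ρ^K/(1−ρ^(K+1)) = (0.06658·0.576260)/(1 − 0.537892)
= 0.038367/0.462108 = 0.083026

Final: 0.083026


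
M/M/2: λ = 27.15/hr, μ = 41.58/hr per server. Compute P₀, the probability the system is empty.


a = λ/μ = 27.15/41.58 = 0.6530; ρ = a/c = 0.3265
Σ_{k=0}^{1} a^k/k! (terms k=0..1) = 1.00000 + 0.65296 = 1.65296
Tail: a^2/(2!(1−ρ)) = 0.42635/(2·0.6735) = 0.31651
P₀ = 1/(1.65296 + 0.31651) = 1/1.96947 = 0.507751

Final: 0.507751


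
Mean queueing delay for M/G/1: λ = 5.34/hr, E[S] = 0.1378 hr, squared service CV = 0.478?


ρ = λ·E[S] = 5.34·0.1378 = 0.7359
E[S²] = E[S]²(1+C_s²) = 0.1378²·(1+0.478) = 0.028066
Wq = λ·E[S²]/(2(1−ρ)) = 5.34·0.028066/(2·0.2641) = 0.28369 hr

Final: 0.28369 hr


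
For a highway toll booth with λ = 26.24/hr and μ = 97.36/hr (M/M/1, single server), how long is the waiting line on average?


ρ = 26.24/97.36 = 0.2695
Lq = ρ²/(1−ρ) = 0.07264/0.7305 = 0.09944

Final: 0.09944


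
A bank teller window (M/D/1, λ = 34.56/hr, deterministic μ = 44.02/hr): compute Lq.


ρ = 34.56/44.02 = 0.7851
M/D/1: Lq = ρ²/(2(1−ρ)) = 0.6164/(2·0.2149) = 1.43409

Final: 1.43409


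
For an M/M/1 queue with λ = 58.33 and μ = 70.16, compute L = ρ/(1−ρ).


ρ = λ/μ = 58.33/70.16 = 0.8314
L = ρ/(1−ρ) = 0.8314/(1 − 0.8314) = 0.8314/0.1686 = 4.9307

Final: 4.9307


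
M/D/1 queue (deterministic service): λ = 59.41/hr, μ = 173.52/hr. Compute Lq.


ρ = 59.41/173.52 = 0.3424
M/D/1: Lq = ρ²/(2(1−ρ)) = 0.1172/(2·0.6576) = 0.08913

Final: 0.08913


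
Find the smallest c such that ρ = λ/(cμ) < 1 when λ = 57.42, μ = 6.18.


Stability requires cμ > λ ⇔ c > λ/μ.
λ/μ = 57.42/6.18 = 9.2913
Minimum integer c = ⌊9.2913⌋ + 1 = 10
Check: 10·6.18 = 61.80 > 57.42, while 9·6.18 = 55.62 ≤ 57.42

Final: 10 servers


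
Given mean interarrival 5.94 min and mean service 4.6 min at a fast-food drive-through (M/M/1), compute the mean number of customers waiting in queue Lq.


λ = 60/5.94 = 10.1010 /hr
μ = 60/4.6 = 13.0435 /hr
ρ = λ/μ = 10.1010/13.0435 = 0.7744
Lq = ρ²/(1−ρ) = 0.5997/0.2256 = 2.6584

Final: 2.6584


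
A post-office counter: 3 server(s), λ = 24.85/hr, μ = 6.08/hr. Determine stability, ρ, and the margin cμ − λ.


Total capacity cμ = 3·6.08 = 18.24/hr
ρ = λ/(cμ) = 24.85/18.24 = 1.3624
Stable ⇔ ρ < 1: NO
Spare capacity = cμ − λ = 18.24 − 24.85 = -6.61/hr

Final: ρ = 1.3624; unstable; margin = -6.61/hr


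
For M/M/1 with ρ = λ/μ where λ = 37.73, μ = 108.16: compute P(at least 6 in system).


ρ = 37.73/108.16 = 0.3488
P(N ≥ n) = ρ^n = 0.3488^6 = 0.001802

Final: 0.001802


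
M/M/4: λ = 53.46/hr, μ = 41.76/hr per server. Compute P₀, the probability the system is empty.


a = λ/μ = 53.46/41.76 = 1.2802; ρ = a/c = 0.3200
Σ_{k=0}^{3} a^k/k! (terms k=0..3) = 1.00000 + 1.28017 + 0.81942 + 0.34967 = 3.44926
Tail: a^4/(4!(1−ρ)) = 2.68580/(24·0.6800) = 0.16458
P₀ = 1/(3.44926 + 0.16458) = 1/3.61384 = 0.276714

Final: 0.276714


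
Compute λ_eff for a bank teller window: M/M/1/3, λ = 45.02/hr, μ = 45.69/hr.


ρ = 0.9853; P_K = (1−ρ)ρ^3/(1−ρ^4) = 0.244488
λ_eff = λ(1 − P_K) = 45.02·(1 − 0.244488) = 45.02·0.755512 = 34.0132 /hr

Final: 34.0132 /hr


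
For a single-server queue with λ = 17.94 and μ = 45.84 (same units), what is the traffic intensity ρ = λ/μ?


ρ = λ/μ = 17.94/45.84 = 0.3914

Final: 0.3914


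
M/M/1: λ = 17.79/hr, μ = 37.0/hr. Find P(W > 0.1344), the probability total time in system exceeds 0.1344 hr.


W ~ Exponential(μ−λ) for M/M/1.
μ − λ = 37.0 − 17.79 = 19.2100
P(W > t) = e^{−(μ−λ)t} = e^{−2.5818} = 0.075636

Final: 0.075636


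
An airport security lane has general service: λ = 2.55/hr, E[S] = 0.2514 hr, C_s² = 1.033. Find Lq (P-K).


ρ = λ·E[S] = 2.55·0.2514 = 0.6411
Lq = ρ²(1+C_s²)/(2(1−ρ)) = 0.4110·(1+1.033)/(2·0.3589)
= 0.4110·2.0330/0.7179 = 1.16388

Final: 1.16388


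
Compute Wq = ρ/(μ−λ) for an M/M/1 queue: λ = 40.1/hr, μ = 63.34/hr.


ρ = 40.1/63.34 = 0.6331
Wq = ρ/(μ−λ) = 0.6331/(63.34 − 40.1) = 0.6331/23.24 = 0.02724 hr

Final: 0.02724 hr


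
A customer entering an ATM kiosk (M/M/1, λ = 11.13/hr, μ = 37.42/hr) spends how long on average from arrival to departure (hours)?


W = 1/(μ−λ) = 1/(37.42 − 11.13) = 1/26.29 = 0.03804 hr

Final: 0.03804 hr


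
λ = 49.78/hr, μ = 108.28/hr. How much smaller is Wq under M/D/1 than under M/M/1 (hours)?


ρ = 49.78/108.28 = 0.4597
Wq(M/M/1) = ρ/(μ−λ) = 0.4597/58.50 = 0.007859 hr
Wq(M/D/1) = ρ/(2(μ−λ)) = 0.003929 hr
Savings = 0.007859 − 0.003929 = 0.003929 hr

Final: 0.003929 hr


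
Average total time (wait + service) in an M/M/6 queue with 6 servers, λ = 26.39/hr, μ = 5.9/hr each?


a = 4.4729; ρ = 0.7455; P₀ = 0.009462
Lq = P₀·a^c·ρ/(c!(1−ρ)²) = 1.21105
Wq = Lq/λ = 1.21105/26.39 = 0.04589 hr
W = Wq + 1/μ = 0.04589 + 0.16949 = 0.21538 hr

Final: 0.21538 hr


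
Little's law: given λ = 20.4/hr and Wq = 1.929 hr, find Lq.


Lq = λWq = 20.4·1.929 = 39.3516

Final: 39.3516


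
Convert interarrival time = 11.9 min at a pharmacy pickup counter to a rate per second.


λ = 1/(interarrival time) in consistent units.
1 second = 0.0166667 min, so λ = 0.0166667/11.9 = 0.001401 per second

Final: 0.001401 /sec


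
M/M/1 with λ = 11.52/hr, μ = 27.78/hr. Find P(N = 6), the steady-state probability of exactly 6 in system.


ρ = 11.52/27.78 = 0.4147
P_n = (1−ρ)·ρ^n = (1 − 0.4147)·0.4147^6 = 0.5853·0.005085 = 0.002977

Final: 0.002977


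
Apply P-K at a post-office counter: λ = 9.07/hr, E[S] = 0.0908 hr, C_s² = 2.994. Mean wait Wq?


ρ = λ·E[S] = 9.07·0.0908 = 0.8236
E[S²] = E[S]²(1+C_s²) = 0.0908²·(1+2.994) = 0.032929
Wq = λ·E[S²]/(2(1−ρ)) = 9.07·0.032929/(2·0.1764) = 0.84635 hr

Final: 0.84635 hr


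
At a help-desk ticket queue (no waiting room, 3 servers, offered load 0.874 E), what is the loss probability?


B(c,a) = (a^c/c!) / Σ_{k=0}^{c} a^k/k!
a^3/3! = 0.111271
Σ terms (k=0..3): 1.00000 + 0.87400 + 0.38194 + 0.11127 = 2.367209
B = 0.111271/2.367209 = 0.047005

Final: 0.047005


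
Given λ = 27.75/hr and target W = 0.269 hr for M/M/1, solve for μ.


W = 1/(μ−λ) ⇒ μ − λ = 1/W = 1/0.269 = 3.7175
μ = λ + 1/W = 27.75 + 3.7175 = 31.4675 per hr

Final: 31.4675 /hr


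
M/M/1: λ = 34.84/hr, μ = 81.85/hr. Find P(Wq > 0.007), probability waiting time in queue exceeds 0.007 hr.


ρ = 34.84/81.85 = 0.4257
P(Wq > t) = ρ·e^{−(μ−λ)t} = 0.4257·e^{−0.3291}
= 0.4257·0.719593 = 0.306299

Final: 0.306299


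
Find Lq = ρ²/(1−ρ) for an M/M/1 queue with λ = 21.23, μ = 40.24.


ρ = 21.23/40.24 = 0.5276
Lq = ρ²/(1−ρ) = 0.2783/0.4724 = 0.5892

Final: 0.5892


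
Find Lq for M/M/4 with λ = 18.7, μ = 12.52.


a = λ/μ = 1.4936; ρ = a/4 = 0.3734
P₀ = 0.222453
Lq = P₀·a^c·ρ / (c!·(1−ρ)²) = 0.222453·4.97679·0.3734/(24·0.39262)
= 0.04387

Final: 0.04387


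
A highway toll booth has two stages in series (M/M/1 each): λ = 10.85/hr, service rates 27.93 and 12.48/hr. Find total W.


Each node sees arrival rate λ = 10.85/hr (tandem ⇒ throughput preserved).
W₁ = 1/(μ₁−λ) = 1/(27.93−10.85) = 0.05855 hr
W₂ = 1/(μ₂−λ) = 1/(12.48−10.85) = 0.61350 hr
W_total = W₁ + W₂ = 0.05855 + 0.61350 = 0.67204 hr

Final: 0.67204 hr


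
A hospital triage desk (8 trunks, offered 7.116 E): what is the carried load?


B(8,7.116) = 0.185491 (Erlang-B)
Carried load = a(1 − B) = 7.116·(1 − 0.185491) = 7.116·0.814509 = 5.7960 E

Final: 5.7960 Erlangs


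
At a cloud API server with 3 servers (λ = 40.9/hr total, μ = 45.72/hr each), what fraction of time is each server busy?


ρ = λ/(cμ) = 40.9/(3·45.72) = 40.9/137.16 = 0.2982

Final: 0.2982


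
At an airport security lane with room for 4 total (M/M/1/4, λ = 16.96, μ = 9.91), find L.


ρ = 16.96/9.91 = 1.7114
L = ρ[1 − (K+1)ρ^K + Kρ^(K+1)] / [(1−ρ)(1−ρ^(K+1))]
Numerator: 1.7114·(1 − 5·8.578449 + 4·14.681180) = 28.807143
Denominator: (-0.7114)·(-13.681180) = 9.732827
L = 28.807143/9.732827 = 2.9598

Final: 2.9598


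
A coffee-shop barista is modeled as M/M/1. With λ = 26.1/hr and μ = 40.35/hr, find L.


ρ = λ/μ = 26.1/40.35 = 0.6468
L = ρ/(1−ρ) = 0.6468/(1 − 0.6468) = 0.6468/0.3532 = 1.8316

Final: 1.8316


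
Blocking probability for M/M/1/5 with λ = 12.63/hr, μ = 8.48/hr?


ρ = λ/μ = 12.63/8.48 = 1.4894
P_K = (1−ρ)ρ^K/(1−ρ^(K+1)) = (-0.4894·7.328878)/(1 − 10.915534)
= -3.586656/-9.915534 = 0.361721

Final: 0.361721


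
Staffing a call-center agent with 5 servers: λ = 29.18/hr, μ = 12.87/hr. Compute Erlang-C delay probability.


a = λ/μ = 2.2673; ρ = a/5 = 0.4535
P₀ = 0.102096 (from M/M/c formula)
C(c,a) = [a^c/(c!(1−ρ))]·P₀ = [59.91474/(120·0.5465)]·0.102096
= 0.91354·0.102096 = 0.093269

Final: 0.093269


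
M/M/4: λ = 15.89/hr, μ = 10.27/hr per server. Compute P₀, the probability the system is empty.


a = λ/μ = 15.89/10.27 = 1.5472; ρ = a/c = 0.3868
Σ_{k=0}^{3} a^k/k! (terms k=0..3) = 1.00000 + 1.54722 + 1.19695 + 0.61732 = 4.36150
Tail: a^4/(4!(1−ρ)) = 5.73078/(24·0.6132) = 0.38941
P₀ = 1/(4.36150 + 0.38941) = 1/4.75090 = 0.210486

Final: 0.210486


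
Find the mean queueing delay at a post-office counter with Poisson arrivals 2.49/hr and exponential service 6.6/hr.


ρ = 2.49/6.6 = 0.3773
Wq = ρ/(μ−λ) = 0.3773/(6.6 − 2.49) = 0.3773/4.11 = 0.09179 hr

Final: 0.09179 hr


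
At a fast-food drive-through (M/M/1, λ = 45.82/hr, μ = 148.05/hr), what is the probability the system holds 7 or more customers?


ρ = 45.82/148.05 = 0.3095
P(N ≥ n) = ρ^n = 0.3095^7 = 0.0002720

Final: 0.0002720


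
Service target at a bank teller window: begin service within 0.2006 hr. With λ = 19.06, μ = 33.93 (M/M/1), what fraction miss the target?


ρ = 19.06/33.93 = 0.5617
P(Wq > t) = ρ·e^{−(μ−λ)t} = 0.5617·e^{−2.9829}
= 0.5617·0.050645 = 0.028449

Final: 0.028449


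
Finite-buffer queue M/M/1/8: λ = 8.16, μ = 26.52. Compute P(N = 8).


ρ = λ/μ = 8.16/26.52 = 0.3077
P_K = (1−ρ)ρ^K/(1−ρ^(K+1)) = (0.6923·0.00008034)/(1 − 0.00002472)
= 0.00005562/0.999975 = 0.00005562

Final: 0.00005562


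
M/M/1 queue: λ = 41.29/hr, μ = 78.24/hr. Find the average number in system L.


ρ = λ/μ = 41.29/78.24 = 0.5277
L = ρ/(1−ρ) = 0.5277/(1 − 0.5277) = 0.5277/0.4723 = 1.1175

Final: 1.1175


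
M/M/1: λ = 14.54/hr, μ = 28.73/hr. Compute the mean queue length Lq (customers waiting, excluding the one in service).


ρ = 14.54/28.73 = 0.5061
Lq = ρ²/(1−ρ) = 0.2561/0.4939 = 0.5186

Final: 0.5186


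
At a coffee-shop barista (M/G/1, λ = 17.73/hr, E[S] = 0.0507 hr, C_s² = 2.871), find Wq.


ρ = λ·E[S] = 17.73·0.0507 = 0.8989
E[S²] = E[S]²(1+C_s²) = 0.0507²·(1+2.871) = 0.009950
Wq = λ·E[S²]/(2(1−ρ)) = 17.73·0.009950/(2·0.1011) = 0.87260 hr

Final: 0.87260 hr


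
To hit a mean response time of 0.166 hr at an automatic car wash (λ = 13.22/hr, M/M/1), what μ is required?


W = 1/(μ−λ) ⇒ μ − λ = 1/W = 1/0.166 = 6.0241
μ = λ + 1/W = 13.22 + 6.0241 = 19.2441 per hr

Final: 19.2441 /hr


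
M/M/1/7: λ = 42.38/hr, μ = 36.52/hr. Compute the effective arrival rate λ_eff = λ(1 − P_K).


ρ = 1.1605; P_K = (1−ρ)ρ^7/(1−ρ^8) = 0.198685
λ_eff = λ(1 − P_K) = 42.38·(1 − 0.198685) = 42.38·0.801315 = 33.9597 /hr

Final: 33.9597 /hr


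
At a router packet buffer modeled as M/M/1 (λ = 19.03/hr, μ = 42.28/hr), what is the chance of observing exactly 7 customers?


ρ = 19.03/42.28 = 0.4501
P_n = (1−ρ)·ρ^n = (1 − 0.4501)·0.4501^7 = 0.5499·0.003742 = 0.002058

Final: 0.002058


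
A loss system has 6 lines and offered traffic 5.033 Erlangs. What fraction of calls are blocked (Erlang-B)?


B(c,a) = (a^c/c!) / Σ_{k=0}^{c} a^k/k!
a^6/6! = 22.575069
Σ terms (k=0..6): 1.00000 + 5.03300 + 12.66554 + 21.24856 + 26.73600 + 26.91246 + 22.57507 = 116.170639
B = 22.575069/116.170639 = 0.194327

Final: 0.194327


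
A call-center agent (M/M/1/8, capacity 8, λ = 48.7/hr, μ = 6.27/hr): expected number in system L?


ρ = 48.7/6.27 = 7.7671
L = ρ[1 − (K+1)ρ^K + Kρ^(K+1)] / [(1−ρ)(1−ρ^(K+1))]
Numerator: 7.7671·(1 − 9·13246201.678808 + 8·102885170.934286) = 5467025908.911643
Denominator: (-6.7671)·(-102885169.934286) = 696238877.242703
L = 5467025908.911643/696238877.242703 = 7.8522

Final: 7.8522


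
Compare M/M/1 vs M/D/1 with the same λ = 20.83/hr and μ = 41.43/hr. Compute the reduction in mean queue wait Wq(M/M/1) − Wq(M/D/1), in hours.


ρ = 20.83/41.43 = 0.5028
Wq(M/M/1) = ρ/(μ−λ) = 0.5028/20.60 = 0.02441 hr
Wq(M/D/1) = ρ/(2(μ−λ)) = 0.01220 hr
Savings = 0.02441 − 0.01220 = 0.01220 hr

Final: 0.01220 hr


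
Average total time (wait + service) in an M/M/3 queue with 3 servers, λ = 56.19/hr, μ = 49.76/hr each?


a = 1.1292; ρ = 0.3764; P₀ = 0.317296
Lq = P₀·a^c·ρ/(c!(1−ρ)²) = 0.07371
Wq = Lq/λ = 0.07371/56.19 = 0.001312 hr
W = Wq + 1/μ = 0.001312 + 0.02010 = 0.02141 hr

Final: 0.02141 hr


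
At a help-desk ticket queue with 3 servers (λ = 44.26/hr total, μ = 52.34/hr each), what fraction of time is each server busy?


ρ = λ/(cμ) = 44.26/(3·52.34) = 44.26/157.02 = 0.2819

Final: 0.2819


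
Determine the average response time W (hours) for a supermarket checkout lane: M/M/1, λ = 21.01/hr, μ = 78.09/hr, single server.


W = 1/(μ−λ) = 1/(78.09 − 21.01) = 1/57.08 = 0.01752 hr

Final: 0.01752 hr


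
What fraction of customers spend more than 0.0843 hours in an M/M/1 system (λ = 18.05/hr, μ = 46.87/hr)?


W ~ Exponential(μ−λ) for M/M/1.
μ − λ = 46.87 − 18.05 = 28.8200
P(W > t) = e^{−(μ−λ)t} = e^{−2.4295} = 0.088079

Final: 0.088079


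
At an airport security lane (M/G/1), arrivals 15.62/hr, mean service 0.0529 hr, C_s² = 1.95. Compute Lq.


ρ = λ·E[S] = 15.62·0.0529 = 0.8263
Lq = ρ²(1+C_s²)/(2(1−ρ)) = 0.6828·(1+1.95)/(2·0.1737)
= 0.6828·2.9500/0.3474 = 5.79776

Final: 5.79776


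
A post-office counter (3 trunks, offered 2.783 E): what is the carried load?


B(3,2.783) = 0.319385 (Erlang-B)
Carried load = a(1 − B) = 2.783·(1 − 0.319385) = 2.783·0.680615 = 1.8942 E

Final: 1.8942 Erlangs


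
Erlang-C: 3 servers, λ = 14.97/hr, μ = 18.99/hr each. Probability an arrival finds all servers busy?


a = λ/μ = 0.7883; ρ = a/3 = 0.2628
P₀ = 0.452535 (from M/M/c formula)
C(c,a) = [a^c/(c!(1−ρ))]·P₀ = [0.48988/(6·0.7372)]·0.452535
= 0.11075·0.452535 = 0.050117

Final: 0.050117


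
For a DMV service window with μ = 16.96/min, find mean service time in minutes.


Mean service time = 1/μ = 1/16.96 minute = 0.05896 minute
In minutes: 0.05896 × 1 = 0.05896 min

Final: 0.05896 min


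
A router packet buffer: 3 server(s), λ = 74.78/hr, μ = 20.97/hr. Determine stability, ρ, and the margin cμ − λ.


Total capacity cμ = 3·20.97 = 62.91/hr
ρ = λ/(cμ) = 74.78/62.91 = 1.1887
Stable ⇔ ρ < 1: NO
Spare capacity = cμ − λ = 62.91 − 74.78 = -11.87/hr

Final: ρ = 1.1887; unstable; margin = -11.87/hr


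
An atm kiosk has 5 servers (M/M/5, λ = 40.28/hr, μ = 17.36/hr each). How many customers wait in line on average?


a = λ/μ = 2.3203; ρ = a/5 = 0.4641
P₀ = 0.096643
Lq = P₀·a^c·ρ / (c!·(1−ρ)²) = 0.096643·67.25099·0.4641/(120·0.28724)
= 0.08750

Final: 0.08750


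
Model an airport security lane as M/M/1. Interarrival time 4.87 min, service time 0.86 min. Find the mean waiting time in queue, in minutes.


λ = 60/4.87 = 12.3203 /hr
μ = 60/0.86 = 69.7674 /hr
ρ = λ/μ = 12.3203/69.7674 = 0.1766
Wq = ρ/(μ−λ) = 0.1766/(69.7674−12.3203) = 0.003074 hr
In minutes: 0.003074·60 = 0.1844 min

Final: 0.1844 min


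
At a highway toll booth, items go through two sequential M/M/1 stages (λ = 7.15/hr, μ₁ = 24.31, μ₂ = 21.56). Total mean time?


Each node sees arrival rate λ = 7.15/hr (tandem ⇒ throughput preserved).
W₁ = 1/(μ₁−λ) = 1/(24.31−7.15) = 0.05828 hr
W₂ = 1/(μ₂−λ) = 1/(21.56−7.15) = 0.06940 hr
W_total = W₁ + W₂ = 0.05828 + 0.06940 = 0.12767 hr

Final: 0.12767 hr


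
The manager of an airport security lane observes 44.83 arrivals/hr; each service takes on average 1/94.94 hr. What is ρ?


ρ = λ/μ = 44.83/94.94 = 0.4722

Final: 0.4722


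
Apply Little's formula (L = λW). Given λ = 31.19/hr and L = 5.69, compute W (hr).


W = L/λ = 5.69/31.19 = 0.1824 hr

Final: 0.1824 hr


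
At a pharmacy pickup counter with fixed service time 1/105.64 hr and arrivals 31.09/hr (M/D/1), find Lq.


ρ = 31.09/105.64 = 0.2943
M/D/1: Lq = ρ²/(2(1−ρ)) = 0.08661/(2·0.7057) = 0.06137

Final: 0.06137


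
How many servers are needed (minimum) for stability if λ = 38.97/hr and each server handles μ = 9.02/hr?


Stability requires cμ > λ ⇔ c > λ/μ.
λ/μ = 38.97/9.02 = 4.3204
Minimum integer c = ⌊4.3204⌋ + 1 = 5
Check: 5·9.02 = 45.10 > 38.97, while 4·9.02 = 36.08 ≤ 38.97

Final: 5 servers


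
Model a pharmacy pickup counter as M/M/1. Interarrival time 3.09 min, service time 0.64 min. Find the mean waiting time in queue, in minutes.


λ = 60/3.09 = 19.4175 /hr
μ = 60/0.64 = 93.7500 /hr
ρ = λ/μ = 19.4175/93.7500 = 0.2071
Wq = ρ/(μ−λ) = 0.2071/(93.7500−19.4175) = 0.002786 hr
In minutes: 0.002786·60 = 0.1672 min

Final: 0.1672 min


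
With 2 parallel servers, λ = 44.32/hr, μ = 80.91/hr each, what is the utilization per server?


ρ = λ/(cμ) = 44.32/(2·80.91) = 44.32/161.82 = 0.2739

Final: 0.2739


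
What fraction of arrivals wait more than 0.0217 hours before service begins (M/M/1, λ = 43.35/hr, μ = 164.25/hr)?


ρ = 43.35/164.25 = 0.2639
P(Wq > t) = ρ·e^{−(μ−λ)t} = 0.2639·e^{−2.6235}
= 0.2639·0.072546 = 0.019147

Final: 0.019147


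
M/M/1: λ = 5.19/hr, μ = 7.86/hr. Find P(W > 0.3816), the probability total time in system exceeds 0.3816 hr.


W ~ Exponential(μ−λ) for M/M/1.
μ − λ = 7.86 − 5.19 = 2.6700
P(W > t) = e^{−(μ−λ)t} = e^{−1.0189} = 0.361002

Final: 0.361002


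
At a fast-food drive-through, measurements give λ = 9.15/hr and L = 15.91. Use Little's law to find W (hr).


W = L/λ = 15.91/9.15 = 1.7388 hr

Final: 1.7388 hr


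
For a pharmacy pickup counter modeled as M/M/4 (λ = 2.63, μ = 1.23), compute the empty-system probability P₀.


a = λ/μ = 2.63/1.23 = 2.1382; ρ = a/c = 0.5346
Σ_{k=0}^{3} a^k/k! (terms k=0..3) = 1.00000 + 2.13821 + 2.28597 + 1.62930 = 7.05348
Tail: a^4/(4!(1−ρ)) = 20.90271/(24·0.4654) = 1.87120
P₀ = 1/(7.05348 + 1.87120) = 1/8.92469 = 0.112049

Final: 0.112049


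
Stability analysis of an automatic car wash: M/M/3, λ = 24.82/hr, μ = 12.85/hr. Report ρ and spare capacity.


Total capacity cμ = 3·12.85 = 38.55/hr
ρ = λ/(cμ) = 24.82/38.55 = 0.6438
Stable ⇔ ρ < 1: YES
Spare capacity = cμ − λ = 38.55 − 24.82 = 13.73/hr

Final: ρ = 0.6438; stable; margin = 13.73/hr
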